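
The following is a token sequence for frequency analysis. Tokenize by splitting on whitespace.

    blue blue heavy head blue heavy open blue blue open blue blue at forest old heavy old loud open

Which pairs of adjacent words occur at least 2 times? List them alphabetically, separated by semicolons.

blue blue; blue heavy; open blue

Bigram counts meeting the condition (at least 2 times):
  blue blue: 3
  blue heavy: 2
  open blue: 2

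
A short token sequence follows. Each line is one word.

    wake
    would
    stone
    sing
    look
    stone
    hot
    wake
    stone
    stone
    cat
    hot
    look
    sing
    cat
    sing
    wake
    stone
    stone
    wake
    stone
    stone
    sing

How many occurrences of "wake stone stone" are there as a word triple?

Scanning the 21 overlapping trigram windows for "wake stone stone":
  position 8–10: wake stone stone
  position 17–19: wake stone stone
  position 20–22: wake stone stone

3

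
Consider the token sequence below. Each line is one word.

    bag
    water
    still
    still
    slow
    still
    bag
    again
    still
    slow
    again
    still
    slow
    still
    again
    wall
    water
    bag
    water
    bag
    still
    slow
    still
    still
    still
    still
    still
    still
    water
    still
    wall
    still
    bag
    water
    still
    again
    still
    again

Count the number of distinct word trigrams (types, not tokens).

38 tokens → 36 trigram windows in total.
Repeated trigrams (each contributes count−1 duplicates):
  still still still: 4
  still slow still: 3
  again still slow: 2
  bag water still: 2
7 duplicate windows → 36 − 7 = 29 distinct.

29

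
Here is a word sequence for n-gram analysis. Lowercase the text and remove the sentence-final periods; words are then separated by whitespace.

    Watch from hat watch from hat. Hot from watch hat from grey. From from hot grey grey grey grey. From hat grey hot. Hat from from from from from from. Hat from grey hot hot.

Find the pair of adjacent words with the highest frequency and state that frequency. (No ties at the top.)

"from from", 6 times

Bigram frequencies (highest first):
  from from: 6
  from hat: 4
  hat from: 3
  grey grey: 3
  watch from: 2
  from grey: 2
  … (12 more, each ≤ 2)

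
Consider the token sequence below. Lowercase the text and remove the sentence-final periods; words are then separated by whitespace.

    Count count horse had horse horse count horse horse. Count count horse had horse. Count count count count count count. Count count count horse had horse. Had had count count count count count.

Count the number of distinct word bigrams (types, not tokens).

33 tokens → 32 bigram windows in total.
Repeated bigrams (each contributes count−1 duplicates):
  count count: 14
  count horse: 4
  horse had: 4
  had horse: 3
  horse count: 3
  horse horse: 2
24 duplicate windows → 32 − 24 = 8 distinct.

8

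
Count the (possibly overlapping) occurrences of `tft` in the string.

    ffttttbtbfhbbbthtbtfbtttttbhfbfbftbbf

0

Sliding a length-3 window over the 37 characters (35 positions):
  (no match at any position)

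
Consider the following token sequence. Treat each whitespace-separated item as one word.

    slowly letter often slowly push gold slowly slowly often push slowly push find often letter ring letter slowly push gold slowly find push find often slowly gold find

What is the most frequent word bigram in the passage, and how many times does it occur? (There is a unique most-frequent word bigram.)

Bigram frequencies (highest first):
  slowly push: 3
  often slowly: 2
  push gold: 2
  gold slowly: 2
  push find: 2
  find often: 2
  … (14 more, each ≤ 1)

"slowly push", 3 times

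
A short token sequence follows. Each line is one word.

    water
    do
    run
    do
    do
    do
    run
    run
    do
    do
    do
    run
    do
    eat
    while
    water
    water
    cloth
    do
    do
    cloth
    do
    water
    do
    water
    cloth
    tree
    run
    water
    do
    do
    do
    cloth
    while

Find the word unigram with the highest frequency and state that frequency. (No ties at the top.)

Unigram frequencies (highest first):
  do: 15
  water: 6
  run: 5
  cloth: 4
  while: 2
  eat: 1
  … (1 more, each ≤ 1)

"do", 15 times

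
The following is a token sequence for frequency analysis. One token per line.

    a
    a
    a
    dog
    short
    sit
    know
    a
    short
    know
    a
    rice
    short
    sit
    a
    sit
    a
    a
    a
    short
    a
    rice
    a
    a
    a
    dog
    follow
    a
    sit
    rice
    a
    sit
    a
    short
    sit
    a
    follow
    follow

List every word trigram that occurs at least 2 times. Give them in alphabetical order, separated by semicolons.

a a a; a a dog; a sit a; short sit a

Trigram counts meeting the condition (at least 2 times):
  a a a: 3
  a a dog: 2
  a sit a: 2
  short sit a: 2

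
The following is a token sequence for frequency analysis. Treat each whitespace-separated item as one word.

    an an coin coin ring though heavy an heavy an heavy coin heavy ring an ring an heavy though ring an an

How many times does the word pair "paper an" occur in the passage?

Scanning the 21 overlapping bigram windows for "paper an":
  (none found)

0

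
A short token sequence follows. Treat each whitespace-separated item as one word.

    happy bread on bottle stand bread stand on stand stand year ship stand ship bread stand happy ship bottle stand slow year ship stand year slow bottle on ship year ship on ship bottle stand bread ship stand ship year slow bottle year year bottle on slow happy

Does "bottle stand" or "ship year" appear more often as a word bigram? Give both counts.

"bottle stand": 3 occurrences
"ship year": 2 occurrences

"bottle stand" (3 vs 2)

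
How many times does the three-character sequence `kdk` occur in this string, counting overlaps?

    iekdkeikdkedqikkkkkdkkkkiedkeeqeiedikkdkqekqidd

4

Sliding a length-3 window over the 47 characters (45 positions):
  position 3–5: kdk
  position 8–10: kdk
  position 19–21: kdk
  position 38–40: kdk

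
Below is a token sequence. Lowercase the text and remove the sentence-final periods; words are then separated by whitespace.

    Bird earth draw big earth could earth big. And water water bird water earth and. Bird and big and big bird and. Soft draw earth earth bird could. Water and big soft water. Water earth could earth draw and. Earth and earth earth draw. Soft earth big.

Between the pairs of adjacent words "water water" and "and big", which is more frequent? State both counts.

"water water": 2 occurrences
"and big": 3 occurrences

"and big" (3 vs 2)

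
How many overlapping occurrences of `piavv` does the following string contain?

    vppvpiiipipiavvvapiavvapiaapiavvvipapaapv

Sliding a length-5 window over the 41 characters (37 positions):
  position 11–15: piavv
  position 18–22: piavv
  position 28–32: piavv

3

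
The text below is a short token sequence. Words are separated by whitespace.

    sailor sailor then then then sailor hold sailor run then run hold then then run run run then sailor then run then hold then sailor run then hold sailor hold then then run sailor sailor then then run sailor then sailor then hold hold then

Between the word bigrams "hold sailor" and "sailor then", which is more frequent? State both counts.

"hold sailor": 2 occurrences
"sailor then": 5 occurrences

"sailor then" (5 vs 2)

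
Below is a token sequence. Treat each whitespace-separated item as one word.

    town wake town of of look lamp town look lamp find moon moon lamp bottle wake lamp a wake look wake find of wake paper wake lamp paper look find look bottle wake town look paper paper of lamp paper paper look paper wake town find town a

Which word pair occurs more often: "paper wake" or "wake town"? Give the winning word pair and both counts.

"paper wake": 2 occurrences
"wake town": 3 occurrences

"wake town" (3 vs 2)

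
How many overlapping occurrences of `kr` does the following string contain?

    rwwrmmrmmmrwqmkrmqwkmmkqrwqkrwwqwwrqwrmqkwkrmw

3

Sliding a length-2 window over the 46 characters (45 positions):
  position 15–16: kr
  position 28–29: kr
  position 43–44: kr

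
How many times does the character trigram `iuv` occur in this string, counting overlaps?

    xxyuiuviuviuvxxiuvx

4

Sliding a length-3 window over the 19 characters (17 positions):
  position 5–7: iuv
  position 8–10: iuv
  position 11–13: iuv
  position 16–18: iuv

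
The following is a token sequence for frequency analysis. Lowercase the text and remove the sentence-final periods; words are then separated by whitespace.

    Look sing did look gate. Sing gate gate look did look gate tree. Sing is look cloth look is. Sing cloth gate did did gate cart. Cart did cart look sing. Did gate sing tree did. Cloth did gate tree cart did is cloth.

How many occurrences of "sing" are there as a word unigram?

6

Scanning the 44 tokens for "sing":
  position 2: sing
  position 6: sing
  position 14: sing
  position 20: sing
  position 31: sing
  position 34: sing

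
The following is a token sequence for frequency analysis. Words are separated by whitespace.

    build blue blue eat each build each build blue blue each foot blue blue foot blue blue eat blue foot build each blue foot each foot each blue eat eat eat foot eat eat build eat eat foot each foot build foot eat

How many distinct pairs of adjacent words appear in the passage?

20

43 tokens → 42 bigram windows in total.
Repeated bigrams (each contributes count−1 duplicates):
  blue blue: 4
  eat eat: 4
  blue eat: 3
  blue foot: 3
  each foot: 3
  foot each: 3
  build blue: 2
  build each: 2
  … (6 more repeated)
22 duplicate windows → 42 − 22 = 20 distinct.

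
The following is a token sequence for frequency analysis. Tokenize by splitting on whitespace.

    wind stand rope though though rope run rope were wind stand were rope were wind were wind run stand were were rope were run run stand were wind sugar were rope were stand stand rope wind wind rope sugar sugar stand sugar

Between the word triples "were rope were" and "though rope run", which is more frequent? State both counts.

"were rope were" (3 vs 1)

"were rope were": 3 occurrences
"though rope run": 1 occurrence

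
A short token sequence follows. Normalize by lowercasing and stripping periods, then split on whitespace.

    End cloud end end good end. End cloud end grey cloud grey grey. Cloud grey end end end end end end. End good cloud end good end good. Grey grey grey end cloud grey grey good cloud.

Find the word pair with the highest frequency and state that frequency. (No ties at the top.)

"end end", 8 times

Bigram frequencies (highest first):
  end end: 8
  end good: 4
  grey grey: 4
  end cloud: 3
  cloud end: 3
  cloud grey: 3
  … (7 more, each ≤ 2)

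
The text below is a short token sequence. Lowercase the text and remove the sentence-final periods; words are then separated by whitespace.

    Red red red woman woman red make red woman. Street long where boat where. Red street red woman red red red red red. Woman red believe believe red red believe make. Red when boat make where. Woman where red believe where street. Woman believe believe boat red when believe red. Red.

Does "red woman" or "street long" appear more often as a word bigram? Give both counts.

"red woman": 4 occurrences
"street long": 1 occurrence

"red woman" (4 vs 1)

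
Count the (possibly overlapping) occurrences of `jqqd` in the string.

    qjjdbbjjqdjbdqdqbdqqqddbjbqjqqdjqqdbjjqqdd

3

Sliding a length-4 window over the 42 characters (39 positions):
  position 28–31: jqqd
  position 32–35: jqqd
  position 38–41: jqqd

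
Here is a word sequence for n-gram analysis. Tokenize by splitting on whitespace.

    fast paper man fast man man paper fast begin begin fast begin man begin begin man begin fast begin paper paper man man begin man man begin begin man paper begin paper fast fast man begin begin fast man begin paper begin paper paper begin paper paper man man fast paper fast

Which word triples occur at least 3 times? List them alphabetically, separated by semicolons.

begin paper paper; man begin begin; paper begin paper

Trigram counts meeting the condition (at least 3 times):
  begin paper paper: 3
  man begin begin: 3
  paper begin paper: 3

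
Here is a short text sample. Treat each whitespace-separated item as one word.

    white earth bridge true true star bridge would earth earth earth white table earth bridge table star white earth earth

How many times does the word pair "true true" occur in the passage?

1

Scanning the 19 overlapping bigram windows for "true true":
  position 4–5: true true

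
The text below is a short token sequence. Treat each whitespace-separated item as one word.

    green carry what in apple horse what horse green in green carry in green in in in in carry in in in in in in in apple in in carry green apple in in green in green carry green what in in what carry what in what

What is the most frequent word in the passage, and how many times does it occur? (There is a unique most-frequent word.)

Unigram frequencies (highest first):
  in: 22
  green: 8
  carry: 6
  what: 6
  apple: 3
  horse: 2

"in", 22 times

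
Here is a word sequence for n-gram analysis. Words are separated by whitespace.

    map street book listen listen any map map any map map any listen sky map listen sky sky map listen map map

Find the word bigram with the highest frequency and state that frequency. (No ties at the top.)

Bigram frequencies (highest first):
  map map: 3
  any map: 2
  map any: 2
  listen sky: 2
  sky map: 2
  map listen: 2
  … (8 more, each ≤ 1)

"map map", 3 times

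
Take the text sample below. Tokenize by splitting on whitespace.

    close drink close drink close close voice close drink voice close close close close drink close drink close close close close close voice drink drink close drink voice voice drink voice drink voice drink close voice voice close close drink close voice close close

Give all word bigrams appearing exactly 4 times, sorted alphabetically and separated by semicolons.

close voice; drink voice; voice close; voice drink

Bigram counts meeting the condition (exactly 4 times):
  close voice: 4
  drink voice: 4
  voice close: 4
  voice drink: 4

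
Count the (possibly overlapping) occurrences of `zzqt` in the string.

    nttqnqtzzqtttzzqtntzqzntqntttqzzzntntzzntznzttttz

2

Sliding a length-4 window over the 49 characters (46 positions):
  position 8–11: zzqt
  position 14–17: zzqt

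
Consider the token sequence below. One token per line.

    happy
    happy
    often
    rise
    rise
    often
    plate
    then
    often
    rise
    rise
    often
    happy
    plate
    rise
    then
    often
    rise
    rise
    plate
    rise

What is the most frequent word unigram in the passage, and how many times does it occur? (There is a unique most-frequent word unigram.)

Unigram frequencies (highest first):
  rise: 8
  often: 5
  happy: 3
  plate: 3
  then: 2

"rise", 8 times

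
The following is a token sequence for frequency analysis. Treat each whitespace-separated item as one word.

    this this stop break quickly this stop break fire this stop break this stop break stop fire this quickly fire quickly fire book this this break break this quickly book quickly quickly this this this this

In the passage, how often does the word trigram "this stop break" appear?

4

Scanning the 34 overlapping trigram windows for "this stop break":
  position 2–4: this stop break
  position 6–8: this stop break
  position 10–12: this stop break
  position 13–15: this stop break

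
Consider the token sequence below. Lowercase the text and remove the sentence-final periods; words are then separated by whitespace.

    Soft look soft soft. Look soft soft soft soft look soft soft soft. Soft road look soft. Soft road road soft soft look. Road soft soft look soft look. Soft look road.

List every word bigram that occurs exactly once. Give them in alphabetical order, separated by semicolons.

Bigram counts meeting the condition (exactly once):
  road look: 1
  road road: 1

road look; road road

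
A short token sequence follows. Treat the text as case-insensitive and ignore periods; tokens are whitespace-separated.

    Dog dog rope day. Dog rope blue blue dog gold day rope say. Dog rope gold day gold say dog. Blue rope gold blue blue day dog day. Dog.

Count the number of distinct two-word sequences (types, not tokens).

29 tokens → 28 bigram windows in total.
Repeated bigrams (each contributes count−1 duplicates):
  day dog: 3
  dog rope: 3
  blue blue: 2
  gold day: 2
  rope gold: 2
  say dog: 2
8 duplicate windows → 28 − 8 = 20 distinct.

20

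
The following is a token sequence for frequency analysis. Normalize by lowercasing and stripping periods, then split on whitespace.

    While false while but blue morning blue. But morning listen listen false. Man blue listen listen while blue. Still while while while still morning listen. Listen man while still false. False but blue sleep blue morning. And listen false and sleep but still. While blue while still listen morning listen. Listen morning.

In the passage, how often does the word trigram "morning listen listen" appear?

Scanning the 50 overlapping trigram windows for "morning listen listen":
  position 9–11: morning listen listen
  position 24–26: morning listen listen
  position 49–51: morning listen listen

3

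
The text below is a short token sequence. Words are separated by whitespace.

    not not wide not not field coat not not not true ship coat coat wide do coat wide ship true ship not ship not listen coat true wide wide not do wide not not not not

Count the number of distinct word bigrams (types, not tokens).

24

36 tokens → 35 bigram windows in total.
Repeated bigrams (each contributes count−1 duplicates):
  not not: 7
  wide not: 3
  coat wide: 2
  ship not: 2
  true ship: 2
11 duplicate windows → 35 − 11 = 24 distinct.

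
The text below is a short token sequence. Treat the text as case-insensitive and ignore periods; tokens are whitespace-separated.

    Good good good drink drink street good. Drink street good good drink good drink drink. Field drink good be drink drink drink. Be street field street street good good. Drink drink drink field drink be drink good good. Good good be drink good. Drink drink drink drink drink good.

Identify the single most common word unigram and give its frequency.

"drink", 21 times

Unigram frequencies (highest first):
  drink: 21
  good: 16
  street: 5
  be: 4
  field: 3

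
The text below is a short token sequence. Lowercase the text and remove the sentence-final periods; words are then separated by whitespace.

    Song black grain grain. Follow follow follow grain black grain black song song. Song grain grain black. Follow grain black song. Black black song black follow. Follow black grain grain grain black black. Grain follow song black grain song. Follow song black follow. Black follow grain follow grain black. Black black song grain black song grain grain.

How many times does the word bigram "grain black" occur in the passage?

Scanning the 56 overlapping bigram windows for "grain black":
  position 8–9: grain black
  position 10–11: grain black
  position 16–17: grain black
  position 19–20: grain black
  position 31–32: grain black
  position 48–49: grain black
  position 53–54: grain black

7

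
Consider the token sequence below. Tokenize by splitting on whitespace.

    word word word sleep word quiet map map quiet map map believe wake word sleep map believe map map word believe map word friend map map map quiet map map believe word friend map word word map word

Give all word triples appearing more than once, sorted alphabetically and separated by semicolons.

map map believe; map map quiet; map quiet map; quiet map map; word friend map

Trigram counts meeting the condition (more than once):
  map map believe: 2
  map map quiet: 2
  map quiet map: 2
  quiet map map: 3
  word friend map: 2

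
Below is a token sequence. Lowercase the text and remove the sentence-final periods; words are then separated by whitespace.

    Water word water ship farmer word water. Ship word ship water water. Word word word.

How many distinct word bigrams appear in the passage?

10

15 tokens → 14 bigram windows in total.
Repeated bigrams (each contributes count−1 duplicates):
  water ship: 2
  water word: 2
  word water: 2
  word word: 2
4 duplicate windows → 14 − 4 = 10 distinct.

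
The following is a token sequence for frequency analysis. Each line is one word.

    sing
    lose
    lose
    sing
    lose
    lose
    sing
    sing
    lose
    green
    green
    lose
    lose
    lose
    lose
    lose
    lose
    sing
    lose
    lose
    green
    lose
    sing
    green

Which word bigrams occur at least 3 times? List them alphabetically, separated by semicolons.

lose lose; lose sing; sing lose

Bigram counts meeting the condition (at least 3 times):
  lose lose: 8
  lose sing: 4
  sing lose: 4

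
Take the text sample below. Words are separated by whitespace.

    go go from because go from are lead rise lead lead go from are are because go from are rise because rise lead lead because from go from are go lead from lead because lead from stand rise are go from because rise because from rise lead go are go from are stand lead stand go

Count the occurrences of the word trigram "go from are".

5

Scanning the 54 overlapping trigram windows for "go from are":
  position 5–7: go from are
  position 12–14: go from are
  position 17–19: go from are
  position 27–29: go from are
  position 50–52: go from are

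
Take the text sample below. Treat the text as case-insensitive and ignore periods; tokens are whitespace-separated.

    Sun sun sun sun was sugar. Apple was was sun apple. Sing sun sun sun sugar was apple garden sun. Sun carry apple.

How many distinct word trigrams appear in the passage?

23 tokens → 21 trigram windows in total.
Repeated trigrams (each contributes count−1 duplicates):
  sun sun sun: 3
2 duplicate windows → 21 − 2 = 19 distinct.

19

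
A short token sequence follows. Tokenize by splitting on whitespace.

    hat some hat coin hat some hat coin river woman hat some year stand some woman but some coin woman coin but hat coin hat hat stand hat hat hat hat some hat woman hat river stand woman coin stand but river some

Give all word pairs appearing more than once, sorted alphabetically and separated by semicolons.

Bigram counts meeting the condition (more than once):
  coin hat: 2
  hat coin: 3
  hat hat: 4
  hat some: 4
  some hat: 3
  woman coin: 2
  woman hat: 2

coin hat; hat coin; hat hat; hat some; some hat; woman coin; woman hat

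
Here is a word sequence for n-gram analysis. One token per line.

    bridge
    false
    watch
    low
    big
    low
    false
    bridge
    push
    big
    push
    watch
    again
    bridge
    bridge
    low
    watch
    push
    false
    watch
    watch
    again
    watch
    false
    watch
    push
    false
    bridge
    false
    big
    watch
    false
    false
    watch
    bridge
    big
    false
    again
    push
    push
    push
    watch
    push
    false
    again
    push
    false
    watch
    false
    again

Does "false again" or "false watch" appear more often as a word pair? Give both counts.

"false again": 3 occurrences
"false watch": 5 occurrences

"false watch" (5 vs 3)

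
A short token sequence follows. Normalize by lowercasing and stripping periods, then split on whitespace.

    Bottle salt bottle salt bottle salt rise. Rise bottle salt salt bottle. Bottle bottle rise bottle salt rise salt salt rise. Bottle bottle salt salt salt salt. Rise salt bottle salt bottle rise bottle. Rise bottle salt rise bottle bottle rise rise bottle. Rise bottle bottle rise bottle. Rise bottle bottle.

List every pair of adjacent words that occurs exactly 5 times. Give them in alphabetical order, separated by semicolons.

salt bottle; salt rise; salt salt

Bigram counts meeting the condition (exactly 5 times):
  salt bottle: 5
  salt rise: 5
  salt salt: 5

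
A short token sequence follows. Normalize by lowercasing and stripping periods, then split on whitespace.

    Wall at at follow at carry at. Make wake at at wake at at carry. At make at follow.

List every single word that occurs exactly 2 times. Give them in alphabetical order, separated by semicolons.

Unigram counts meeting the condition (exactly 2 times):
  carry: 2
  follow: 2
  make: 2
  wake: 2

carry; follow; make; wake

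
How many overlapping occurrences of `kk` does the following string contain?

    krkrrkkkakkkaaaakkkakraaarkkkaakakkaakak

Sliding a length-2 window over the 40 characters (39 positions):
  position 6–7: kk
  position 7–8: kk
  position 10–11: kk
  position 11–12: kk
  position 17–18: kk
  position 18–19: kk
  position 27–28: kk
  position 28–29: kk
  position 34–35: kk

9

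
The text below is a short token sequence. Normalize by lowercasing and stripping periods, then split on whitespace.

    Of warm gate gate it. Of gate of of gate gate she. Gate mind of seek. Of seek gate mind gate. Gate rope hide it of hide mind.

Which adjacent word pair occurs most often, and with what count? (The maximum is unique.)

Bigram frequencies (highest first):
  gate gate: 3
  it of: 2
  of gate: 2
  gate mind: 2
  of seek: 2
  of warm: 1
  … (15 more, each ≤ 1)

"gate gate", 3 times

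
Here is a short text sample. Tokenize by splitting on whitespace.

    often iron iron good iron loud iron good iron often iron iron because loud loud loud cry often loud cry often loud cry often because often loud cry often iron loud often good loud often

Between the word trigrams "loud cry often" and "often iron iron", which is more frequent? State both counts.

"loud cry often": 4 occurrences
"often iron iron": 2 occurrences

"loud cry often" (4 vs 2)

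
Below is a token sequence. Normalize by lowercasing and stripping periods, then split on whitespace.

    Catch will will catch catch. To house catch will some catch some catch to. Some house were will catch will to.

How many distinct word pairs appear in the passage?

21 tokens → 20 bigram windows in total.
Repeated bigrams (each contributes count−1 duplicates):
  catch will: 3
  catch to: 2
  some catch: 2
  will catch: 2
5 duplicate windows → 20 − 5 = 15 distinct.

15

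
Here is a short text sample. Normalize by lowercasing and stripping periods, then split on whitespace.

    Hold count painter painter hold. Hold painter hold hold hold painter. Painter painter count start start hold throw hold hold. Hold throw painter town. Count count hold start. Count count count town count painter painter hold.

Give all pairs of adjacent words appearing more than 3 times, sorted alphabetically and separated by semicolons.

hold hold; painter painter

Bigram counts meeting the condition (more than 3 times):
  hold hold: 5
  painter painter: 4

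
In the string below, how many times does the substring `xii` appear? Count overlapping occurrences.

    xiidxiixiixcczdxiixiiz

5

Sliding a length-3 window over the 22 characters (20 positions):
  position 1–3: xii
  position 5–7: xii
  position 8–10: xii
  position 16–18: xii
  position 19–21: xii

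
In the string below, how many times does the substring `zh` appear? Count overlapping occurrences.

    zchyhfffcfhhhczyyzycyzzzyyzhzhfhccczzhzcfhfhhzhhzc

4

Sliding a length-2 window over the 50 characters (49 positions):
  position 27–28: zh
  position 29–30: zh
  position 37–38: zh
  position 46–47: zh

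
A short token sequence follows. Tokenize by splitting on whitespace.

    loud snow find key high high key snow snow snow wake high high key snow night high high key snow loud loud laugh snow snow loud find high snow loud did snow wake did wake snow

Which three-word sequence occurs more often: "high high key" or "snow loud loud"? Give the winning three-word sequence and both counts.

"high high key" (3 vs 1)

"high high key": 3 occurrences
"snow loud loud": 1 occurrence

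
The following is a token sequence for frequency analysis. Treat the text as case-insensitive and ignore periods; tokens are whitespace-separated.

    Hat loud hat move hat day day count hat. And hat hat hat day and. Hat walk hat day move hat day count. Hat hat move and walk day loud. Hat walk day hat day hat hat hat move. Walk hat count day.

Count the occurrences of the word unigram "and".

3

Scanning the 43 tokens for "and":
  position 10: and
  position 15: and
  position 27: and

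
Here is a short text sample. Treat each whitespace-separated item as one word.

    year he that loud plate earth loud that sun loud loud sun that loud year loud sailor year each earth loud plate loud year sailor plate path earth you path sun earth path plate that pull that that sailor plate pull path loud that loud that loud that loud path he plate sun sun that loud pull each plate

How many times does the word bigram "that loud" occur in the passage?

Scanning the 58 overlapping bigram windows for "that loud":
  position 3–4: that loud
  position 13–14: that loud
  position 44–45: that loud
  position 46–47: that loud
  position 48–49: that loud
  position 55–56: that loud

6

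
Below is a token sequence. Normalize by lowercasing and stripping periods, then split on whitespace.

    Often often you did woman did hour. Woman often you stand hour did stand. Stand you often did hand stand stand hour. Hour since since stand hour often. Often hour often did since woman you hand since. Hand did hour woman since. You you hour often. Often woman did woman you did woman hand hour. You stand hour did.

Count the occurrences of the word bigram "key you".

Scanning the 58 overlapping bigram windows for "key you":
  (none found)

0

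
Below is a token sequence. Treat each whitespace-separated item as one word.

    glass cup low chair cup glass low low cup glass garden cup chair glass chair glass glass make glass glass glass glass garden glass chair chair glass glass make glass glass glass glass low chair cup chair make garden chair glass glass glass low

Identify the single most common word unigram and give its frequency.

Unigram frequencies (highest first):
  glass: 20
  chair: 8
  cup: 5
  low: 5
  garden: 3
  make: 3

"glass", 20 times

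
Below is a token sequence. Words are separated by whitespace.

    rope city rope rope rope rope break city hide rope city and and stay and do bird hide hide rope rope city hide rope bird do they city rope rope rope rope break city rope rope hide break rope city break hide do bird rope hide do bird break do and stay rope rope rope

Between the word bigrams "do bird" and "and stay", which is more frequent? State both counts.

"do bird" (3 vs 2)

"do bird": 3 occurrences
"and stay": 2 occurrences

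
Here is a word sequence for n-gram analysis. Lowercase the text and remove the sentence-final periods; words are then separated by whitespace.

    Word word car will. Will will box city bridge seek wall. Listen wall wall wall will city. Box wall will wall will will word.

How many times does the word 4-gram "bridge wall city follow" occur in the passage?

0

Scanning the 21 overlapping 4-gram windows for "bridge wall city follow":
  (none found)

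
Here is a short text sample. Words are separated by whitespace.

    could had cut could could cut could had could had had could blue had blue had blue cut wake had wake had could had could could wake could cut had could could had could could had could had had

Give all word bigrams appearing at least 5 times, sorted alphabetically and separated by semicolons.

Bigram counts meeting the condition (at least 5 times):
  could had: 7
  had could: 7

could had; had could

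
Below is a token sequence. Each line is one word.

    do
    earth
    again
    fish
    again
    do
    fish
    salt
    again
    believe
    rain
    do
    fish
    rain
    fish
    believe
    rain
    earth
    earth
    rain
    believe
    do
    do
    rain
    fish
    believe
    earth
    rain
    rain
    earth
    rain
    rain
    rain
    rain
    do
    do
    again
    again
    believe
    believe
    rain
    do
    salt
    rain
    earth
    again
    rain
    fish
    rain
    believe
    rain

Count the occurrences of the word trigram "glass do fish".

0

Scanning the 49 overlapping trigram windows for "glass do fish":
  (none found)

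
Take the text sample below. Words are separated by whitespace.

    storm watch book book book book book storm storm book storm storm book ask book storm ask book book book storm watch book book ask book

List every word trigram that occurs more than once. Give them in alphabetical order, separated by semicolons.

book ask book; book book book; book book storm; book storm storm; storm storm book; storm watch book; watch book book

Trigram counts meeting the condition (more than once):
  book ask book: 2
  book book book: 4
  book book storm: 2
  book storm storm: 2
  storm storm book: 2
  storm watch book: 2
  watch book book: 2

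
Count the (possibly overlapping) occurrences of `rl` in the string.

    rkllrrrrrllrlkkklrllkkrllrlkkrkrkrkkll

Sliding a length-2 window over the 38 characters (37 positions):
  position 9–10: rl
  position 12–13: rl
  position 18–19: rl
  position 23–24: rl
  position 26–27: rl

5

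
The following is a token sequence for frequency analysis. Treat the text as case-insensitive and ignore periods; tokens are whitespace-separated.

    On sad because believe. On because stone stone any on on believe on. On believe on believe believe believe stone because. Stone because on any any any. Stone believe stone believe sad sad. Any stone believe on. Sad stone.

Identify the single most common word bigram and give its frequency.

Bigram frequencies (highest first):
  believe on: 4
  on believe: 3
  stone believe: 3
  on sad: 2
  because stone: 2
  on on: 2
  … (17 more, each ≤ 2)

"believe on", 4 times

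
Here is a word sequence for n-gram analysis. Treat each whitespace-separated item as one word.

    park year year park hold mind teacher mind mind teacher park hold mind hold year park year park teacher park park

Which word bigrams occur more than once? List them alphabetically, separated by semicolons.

Bigram counts meeting the condition (more than once):
  hold mind: 2
  mind teacher: 2
  park hold: 2
  park year: 2
  teacher park: 2
  year park: 3

hold mind; mind teacher; park hold; park year; teacher park; year park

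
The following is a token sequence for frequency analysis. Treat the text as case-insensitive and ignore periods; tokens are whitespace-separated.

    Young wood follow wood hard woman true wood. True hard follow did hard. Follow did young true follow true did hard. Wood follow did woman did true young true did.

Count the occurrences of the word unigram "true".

Scanning the 30 tokens for "true":
  position 7: true
  position 9: true
  position 17: true
  position 19: true
  position 27: true
  position 29: true

6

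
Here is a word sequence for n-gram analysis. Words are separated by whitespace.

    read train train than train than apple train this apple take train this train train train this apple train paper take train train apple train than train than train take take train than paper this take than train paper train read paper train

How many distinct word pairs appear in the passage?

43 tokens → 42 bigram windows in total.
Repeated bigrams (each contributes count−1 duplicates):
  train than: 5
  than train: 4
  train train: 4
  apple train: 3
  take train: 3
  train this: 3
  paper train: 2
  this apple: 2
  … (1 more repeated)
19 duplicate windows → 42 − 19 = 23 distinct.

23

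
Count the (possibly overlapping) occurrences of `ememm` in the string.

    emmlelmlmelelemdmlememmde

Sliding a length-5 window over the 25 characters (21 positions):
  position 19–23: ememm

1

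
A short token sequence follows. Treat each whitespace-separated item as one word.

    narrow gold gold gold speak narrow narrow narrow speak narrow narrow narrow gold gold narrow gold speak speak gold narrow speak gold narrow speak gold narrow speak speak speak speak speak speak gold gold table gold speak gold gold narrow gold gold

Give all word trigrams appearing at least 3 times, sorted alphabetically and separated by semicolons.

gold narrow speak; narrow gold gold; speak gold narrow; speak speak speak

Trigram counts meeting the condition (at least 3 times):
  gold narrow speak: 3
  narrow gold gold: 3
  speak gold narrow: 3
  speak speak speak: 4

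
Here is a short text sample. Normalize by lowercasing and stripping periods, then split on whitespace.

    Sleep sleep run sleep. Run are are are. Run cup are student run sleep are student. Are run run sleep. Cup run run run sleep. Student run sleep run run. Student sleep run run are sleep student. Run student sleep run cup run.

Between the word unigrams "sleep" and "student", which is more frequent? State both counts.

"sleep" (10 vs 6)

"sleep": 10 occurrences
"student": 6 occurrences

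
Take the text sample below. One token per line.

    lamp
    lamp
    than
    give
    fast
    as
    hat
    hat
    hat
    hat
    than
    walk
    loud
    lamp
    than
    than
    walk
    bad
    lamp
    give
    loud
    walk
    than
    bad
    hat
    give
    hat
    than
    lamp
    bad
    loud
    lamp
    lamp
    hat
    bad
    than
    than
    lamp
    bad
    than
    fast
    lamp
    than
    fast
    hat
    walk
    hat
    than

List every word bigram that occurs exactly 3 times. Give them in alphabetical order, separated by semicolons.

hat hat; hat than; lamp than

Bigram counts meeting the condition (exactly 3 times):
  hat hat: 3
  hat than: 3
  lamp than: 3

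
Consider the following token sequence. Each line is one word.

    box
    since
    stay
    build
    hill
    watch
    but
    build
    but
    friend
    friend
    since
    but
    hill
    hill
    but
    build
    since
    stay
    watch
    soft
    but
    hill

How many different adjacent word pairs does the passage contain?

19

23 tokens → 22 bigram windows in total.
Repeated bigrams (each contributes count−1 duplicates):
  but build: 2
  but hill: 2
  since stay: 2
3 duplicate windows → 22 − 3 = 19 distinct.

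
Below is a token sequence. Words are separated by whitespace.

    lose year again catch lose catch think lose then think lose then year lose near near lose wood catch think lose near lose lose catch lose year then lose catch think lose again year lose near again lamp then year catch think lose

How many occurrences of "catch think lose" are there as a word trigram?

Scanning the 41 overlapping trigram windows for "catch think lose":
  position 6–8: catch think lose
  position 19–21: catch think lose
  position 30–32: catch think lose
  position 41–43: catch think lose

4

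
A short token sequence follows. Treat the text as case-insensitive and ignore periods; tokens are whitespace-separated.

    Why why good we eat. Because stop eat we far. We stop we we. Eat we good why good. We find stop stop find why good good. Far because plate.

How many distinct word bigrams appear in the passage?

30 tokens → 29 bigram windows in total.
Repeated bigrams (each contributes count−1 duplicates):
  why good: 3
  eat we: 2
  good we: 2
  we eat: 2
5 duplicate windows → 29 − 5 = 24 distinct.

24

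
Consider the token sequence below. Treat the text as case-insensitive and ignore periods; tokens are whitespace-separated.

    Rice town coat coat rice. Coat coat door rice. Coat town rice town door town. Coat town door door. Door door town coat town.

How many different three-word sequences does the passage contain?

24 tokens → 22 trigram windows in total.
Repeated trigrams (each contributes count−1 duplicates):
  door door door: 2
  door town coat: 2
  town coat town: 2
3 duplicate windows → 22 − 3 = 19 distinct.

19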